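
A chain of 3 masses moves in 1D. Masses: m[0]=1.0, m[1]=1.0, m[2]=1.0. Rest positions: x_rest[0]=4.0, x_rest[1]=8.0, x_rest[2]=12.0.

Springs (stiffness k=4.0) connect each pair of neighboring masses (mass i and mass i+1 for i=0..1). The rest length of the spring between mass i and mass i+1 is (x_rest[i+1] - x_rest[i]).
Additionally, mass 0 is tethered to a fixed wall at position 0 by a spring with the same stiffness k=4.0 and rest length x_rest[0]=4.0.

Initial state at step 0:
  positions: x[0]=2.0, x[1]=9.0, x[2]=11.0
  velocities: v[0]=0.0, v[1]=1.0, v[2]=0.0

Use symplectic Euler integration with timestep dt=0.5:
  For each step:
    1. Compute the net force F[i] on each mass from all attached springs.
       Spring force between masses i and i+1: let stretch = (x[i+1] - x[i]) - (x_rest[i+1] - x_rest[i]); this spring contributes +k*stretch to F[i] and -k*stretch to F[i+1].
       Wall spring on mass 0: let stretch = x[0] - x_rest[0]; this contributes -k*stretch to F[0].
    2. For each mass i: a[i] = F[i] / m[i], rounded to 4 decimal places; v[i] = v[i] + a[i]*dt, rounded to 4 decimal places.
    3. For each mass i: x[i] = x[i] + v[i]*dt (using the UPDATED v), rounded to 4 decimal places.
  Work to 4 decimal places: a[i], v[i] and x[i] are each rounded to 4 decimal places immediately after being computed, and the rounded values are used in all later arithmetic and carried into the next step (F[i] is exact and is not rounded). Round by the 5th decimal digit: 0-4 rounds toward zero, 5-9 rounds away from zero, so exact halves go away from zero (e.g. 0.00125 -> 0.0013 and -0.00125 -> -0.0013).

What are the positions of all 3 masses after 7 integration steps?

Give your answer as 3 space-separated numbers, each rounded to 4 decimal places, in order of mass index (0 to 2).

Answer: 6.0000 7.0000 13.0000

Derivation:
Step 0: x=[2.0000 9.0000 11.0000] v=[0.0000 1.0000 0.0000]
Step 1: x=[7.0000 4.5000 13.0000] v=[10.0000 -9.0000 4.0000]
Step 2: x=[2.5000 11.0000 10.5000] v=[-9.0000 13.0000 -5.0000]
Step 3: x=[4.0000 8.5000 12.5000] v=[3.0000 -5.0000 4.0000]
Step 4: x=[6.0000 5.5000 14.5000] v=[4.0000 -6.0000 4.0000]
Step 5: x=[1.5000 12.0000 11.5000] v=[-9.0000 13.0000 -6.0000]
Step 6: x=[6.0000 7.5000 13.0000] v=[9.0000 -9.0000 3.0000]
Step 7: x=[6.0000 7.0000 13.0000] v=[0.0000 -1.0000 0.0000]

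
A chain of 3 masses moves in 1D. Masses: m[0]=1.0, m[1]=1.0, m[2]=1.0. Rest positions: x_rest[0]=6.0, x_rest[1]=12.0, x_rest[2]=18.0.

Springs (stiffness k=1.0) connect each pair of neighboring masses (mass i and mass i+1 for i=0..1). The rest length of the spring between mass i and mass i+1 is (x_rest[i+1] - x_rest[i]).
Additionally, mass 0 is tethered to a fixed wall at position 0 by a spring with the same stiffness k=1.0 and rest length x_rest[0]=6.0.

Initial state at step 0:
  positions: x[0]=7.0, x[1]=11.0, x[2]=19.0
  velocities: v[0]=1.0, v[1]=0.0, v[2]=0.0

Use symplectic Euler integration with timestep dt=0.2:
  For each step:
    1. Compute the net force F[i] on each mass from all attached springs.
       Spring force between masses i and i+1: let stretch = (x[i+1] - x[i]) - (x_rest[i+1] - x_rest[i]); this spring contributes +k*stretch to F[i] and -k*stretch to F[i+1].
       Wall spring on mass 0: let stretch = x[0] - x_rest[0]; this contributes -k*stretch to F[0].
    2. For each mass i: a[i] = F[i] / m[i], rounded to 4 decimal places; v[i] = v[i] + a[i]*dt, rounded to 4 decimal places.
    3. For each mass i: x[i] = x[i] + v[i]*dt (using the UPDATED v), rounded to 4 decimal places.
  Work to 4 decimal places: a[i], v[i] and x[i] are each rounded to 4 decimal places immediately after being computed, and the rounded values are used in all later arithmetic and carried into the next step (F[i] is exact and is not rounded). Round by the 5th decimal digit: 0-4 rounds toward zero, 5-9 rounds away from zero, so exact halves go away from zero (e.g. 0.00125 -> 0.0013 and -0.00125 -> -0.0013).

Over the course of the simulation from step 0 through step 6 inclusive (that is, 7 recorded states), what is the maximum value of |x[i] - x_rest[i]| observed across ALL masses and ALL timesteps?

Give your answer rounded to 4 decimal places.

Step 0: x=[7.0000 11.0000 19.0000] v=[1.0000 0.0000 0.0000]
Step 1: x=[7.0800 11.1600 18.9200] v=[0.4000 0.8000 -0.4000]
Step 2: x=[7.0400 11.4672 18.7696] v=[-0.2000 1.5360 -0.7520]
Step 3: x=[6.8955 11.8894 18.5671] v=[-0.7226 2.1110 -1.0125]
Step 4: x=[6.6749 12.3790 18.3375] v=[-1.1029 2.4478 -1.1480]
Step 5: x=[6.4155 12.8787 18.1096] v=[-1.2971 2.4987 -1.1397]
Step 6: x=[6.1580 13.3291 17.9124] v=[-1.2876 2.2522 -0.9859]
Max displacement = 1.3291

Answer: 1.3291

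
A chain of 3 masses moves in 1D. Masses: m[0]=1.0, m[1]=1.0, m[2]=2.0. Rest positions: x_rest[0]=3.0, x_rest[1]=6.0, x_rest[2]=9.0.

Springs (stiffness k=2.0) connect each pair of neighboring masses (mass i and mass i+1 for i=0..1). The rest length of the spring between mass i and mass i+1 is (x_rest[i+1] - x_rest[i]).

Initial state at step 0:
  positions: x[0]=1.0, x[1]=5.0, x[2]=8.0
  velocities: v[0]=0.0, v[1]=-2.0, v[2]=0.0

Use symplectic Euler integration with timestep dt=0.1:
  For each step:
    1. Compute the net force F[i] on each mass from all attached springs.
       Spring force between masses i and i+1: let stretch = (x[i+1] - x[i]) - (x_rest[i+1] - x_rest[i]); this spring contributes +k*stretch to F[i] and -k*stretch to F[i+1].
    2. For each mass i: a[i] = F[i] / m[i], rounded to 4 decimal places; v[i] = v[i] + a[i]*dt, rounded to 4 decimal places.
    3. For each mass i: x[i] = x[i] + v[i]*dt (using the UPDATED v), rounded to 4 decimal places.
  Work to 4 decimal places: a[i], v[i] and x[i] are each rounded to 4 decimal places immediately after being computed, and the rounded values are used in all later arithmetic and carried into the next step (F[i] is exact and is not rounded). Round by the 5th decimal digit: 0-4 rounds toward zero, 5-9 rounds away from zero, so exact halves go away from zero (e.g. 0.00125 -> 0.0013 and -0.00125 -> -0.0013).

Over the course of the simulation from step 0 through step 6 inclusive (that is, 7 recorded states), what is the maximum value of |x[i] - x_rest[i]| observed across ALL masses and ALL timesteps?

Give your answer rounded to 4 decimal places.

Answer: 2.2853

Derivation:
Step 0: x=[1.0000 5.0000 8.0000] v=[0.0000 -2.0000 0.0000]
Step 1: x=[1.0200 4.7800 8.0000] v=[0.2000 -2.2000 0.0000]
Step 2: x=[1.0552 4.5492 7.9978] v=[0.3520 -2.3080 -0.0220]
Step 3: x=[1.1003 4.3175 7.9911] v=[0.4508 -2.3171 -0.0669]
Step 4: x=[1.1497 4.0949 7.9777] v=[0.4942 -2.2258 -0.1343]
Step 5: x=[1.1980 3.8911 7.9554] v=[0.4832 -2.0383 -0.2226]
Step 6: x=[1.2402 3.7147 7.9225] v=[0.4218 -1.7641 -0.3290]
Max displacement = 2.2853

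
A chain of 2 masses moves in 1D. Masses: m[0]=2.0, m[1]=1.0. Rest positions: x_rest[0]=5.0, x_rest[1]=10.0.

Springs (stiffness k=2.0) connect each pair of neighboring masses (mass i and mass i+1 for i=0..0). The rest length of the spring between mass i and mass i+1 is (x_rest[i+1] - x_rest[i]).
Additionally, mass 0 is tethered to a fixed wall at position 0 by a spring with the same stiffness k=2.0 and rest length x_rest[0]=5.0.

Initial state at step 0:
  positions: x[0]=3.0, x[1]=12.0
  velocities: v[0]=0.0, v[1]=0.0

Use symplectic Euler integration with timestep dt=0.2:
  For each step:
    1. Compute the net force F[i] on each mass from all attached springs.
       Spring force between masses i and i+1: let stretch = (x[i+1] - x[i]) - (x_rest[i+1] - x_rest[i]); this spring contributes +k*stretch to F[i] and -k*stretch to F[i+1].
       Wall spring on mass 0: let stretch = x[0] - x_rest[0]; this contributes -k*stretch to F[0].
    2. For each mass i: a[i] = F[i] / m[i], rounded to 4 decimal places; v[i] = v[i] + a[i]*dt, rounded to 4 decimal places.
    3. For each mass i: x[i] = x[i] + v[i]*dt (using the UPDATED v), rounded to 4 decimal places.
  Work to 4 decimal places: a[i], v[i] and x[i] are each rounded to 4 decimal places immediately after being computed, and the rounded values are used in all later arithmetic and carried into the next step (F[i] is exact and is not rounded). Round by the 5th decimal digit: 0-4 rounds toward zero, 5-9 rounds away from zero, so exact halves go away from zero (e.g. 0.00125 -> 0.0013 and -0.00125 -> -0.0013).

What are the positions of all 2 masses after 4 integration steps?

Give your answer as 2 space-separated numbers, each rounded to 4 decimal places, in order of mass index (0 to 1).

Answer: 4.9499 9.4299

Derivation:
Step 0: x=[3.0000 12.0000] v=[0.0000 0.0000]
Step 1: x=[3.2400 11.6800] v=[1.2000 -1.6000]
Step 2: x=[3.6880 11.0848] v=[2.2400 -2.9760]
Step 3: x=[4.2844 10.2979] v=[2.9818 -3.9347]
Step 4: x=[4.9499 9.4299] v=[3.3276 -4.3401]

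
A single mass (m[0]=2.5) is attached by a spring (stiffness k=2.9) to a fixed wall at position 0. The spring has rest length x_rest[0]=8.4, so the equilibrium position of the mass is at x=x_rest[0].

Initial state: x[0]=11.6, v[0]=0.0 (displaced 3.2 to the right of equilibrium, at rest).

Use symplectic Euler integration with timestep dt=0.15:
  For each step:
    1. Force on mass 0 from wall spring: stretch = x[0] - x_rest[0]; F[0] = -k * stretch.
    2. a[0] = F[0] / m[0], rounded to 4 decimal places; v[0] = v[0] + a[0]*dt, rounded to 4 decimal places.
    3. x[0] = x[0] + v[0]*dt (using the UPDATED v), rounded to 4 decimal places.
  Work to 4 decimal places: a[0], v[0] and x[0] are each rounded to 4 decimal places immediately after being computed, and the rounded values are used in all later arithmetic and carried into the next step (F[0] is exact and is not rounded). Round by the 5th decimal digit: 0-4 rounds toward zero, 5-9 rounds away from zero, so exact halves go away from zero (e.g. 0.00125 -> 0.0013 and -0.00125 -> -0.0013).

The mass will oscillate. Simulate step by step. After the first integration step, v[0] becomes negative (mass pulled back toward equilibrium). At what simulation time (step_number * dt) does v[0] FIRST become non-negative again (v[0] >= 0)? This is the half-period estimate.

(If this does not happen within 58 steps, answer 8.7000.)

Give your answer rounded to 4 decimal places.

Step 0: x=[11.6000] v=[0.0000]
Step 1: x=[11.5165] v=[-0.5568]
Step 2: x=[11.3516] v=[-1.0991]
Step 3: x=[11.1097] v=[-1.6127]
Step 4: x=[10.7971] v=[-2.0842]
Step 5: x=[10.4219] v=[-2.5013]
Step 6: x=[9.9939] v=[-2.8531]
Step 7: x=[9.5243] v=[-3.1304]
Step 8: x=[9.0254] v=[-3.3260]
Step 9: x=[8.5102] v=[-3.4348]
Step 10: x=[7.9921] v=[-3.4540]
Step 11: x=[7.4847] v=[-3.3830]
Step 12: x=[7.0011] v=[-3.2237]
Step 13: x=[6.5541] v=[-2.9803]
Step 14: x=[6.1552] v=[-2.6591]
Step 15: x=[5.8149] v=[-2.2685]
Step 16: x=[5.5421] v=[-1.8187]
Step 17: x=[5.3439] v=[-1.3214]
Step 18: x=[5.2255] v=[-0.7896]
Step 19: x=[5.1899] v=[-0.2372]
Step 20: x=[5.2381] v=[0.3214]
First v>=0 after going negative at step 20, time=3.0000

Answer: 3.0000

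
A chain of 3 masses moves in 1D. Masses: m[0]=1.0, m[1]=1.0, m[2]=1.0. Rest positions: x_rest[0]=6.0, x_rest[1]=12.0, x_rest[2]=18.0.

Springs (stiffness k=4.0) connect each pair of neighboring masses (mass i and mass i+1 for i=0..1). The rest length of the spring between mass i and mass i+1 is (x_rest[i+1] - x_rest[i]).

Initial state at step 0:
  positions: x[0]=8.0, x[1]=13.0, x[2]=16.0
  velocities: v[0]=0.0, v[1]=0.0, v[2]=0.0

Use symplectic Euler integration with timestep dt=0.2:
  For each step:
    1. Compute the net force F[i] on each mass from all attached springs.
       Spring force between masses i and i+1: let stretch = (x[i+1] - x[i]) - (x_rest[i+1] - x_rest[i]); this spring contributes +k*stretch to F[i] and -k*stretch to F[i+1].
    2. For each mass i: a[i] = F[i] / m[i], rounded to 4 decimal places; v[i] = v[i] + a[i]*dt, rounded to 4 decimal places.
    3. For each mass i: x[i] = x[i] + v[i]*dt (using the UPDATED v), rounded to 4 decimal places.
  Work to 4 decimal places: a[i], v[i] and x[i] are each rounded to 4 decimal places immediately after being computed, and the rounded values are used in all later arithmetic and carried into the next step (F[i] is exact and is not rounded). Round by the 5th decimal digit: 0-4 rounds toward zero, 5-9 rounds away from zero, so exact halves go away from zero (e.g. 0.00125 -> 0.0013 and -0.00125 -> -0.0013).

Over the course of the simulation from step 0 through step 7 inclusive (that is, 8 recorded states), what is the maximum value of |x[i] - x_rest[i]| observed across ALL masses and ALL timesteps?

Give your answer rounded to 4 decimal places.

Step 0: x=[8.0000 13.0000 16.0000] v=[0.0000 0.0000 0.0000]
Step 1: x=[7.8400 12.6800 16.4800] v=[-0.8000 -1.6000 2.4000]
Step 2: x=[7.4944 12.1936 17.3120] v=[-1.7280 -2.4320 4.1600]
Step 3: x=[6.9407 11.7743 18.2851] v=[-2.7686 -2.0966 4.8653]
Step 4: x=[6.2004 11.6233 19.1764] v=[-3.7017 -0.7548 4.4567]
Step 5: x=[5.3677 11.8132 19.8192] v=[-4.1634 0.9494 3.2142]
Step 6: x=[4.6063 12.2528 20.1411] v=[-3.8070 2.1978 1.6094]
Step 7: x=[4.1083 12.7310 20.1609] v=[-2.4898 2.3912 0.0988]
Max displacement = 2.1609

Answer: 2.1609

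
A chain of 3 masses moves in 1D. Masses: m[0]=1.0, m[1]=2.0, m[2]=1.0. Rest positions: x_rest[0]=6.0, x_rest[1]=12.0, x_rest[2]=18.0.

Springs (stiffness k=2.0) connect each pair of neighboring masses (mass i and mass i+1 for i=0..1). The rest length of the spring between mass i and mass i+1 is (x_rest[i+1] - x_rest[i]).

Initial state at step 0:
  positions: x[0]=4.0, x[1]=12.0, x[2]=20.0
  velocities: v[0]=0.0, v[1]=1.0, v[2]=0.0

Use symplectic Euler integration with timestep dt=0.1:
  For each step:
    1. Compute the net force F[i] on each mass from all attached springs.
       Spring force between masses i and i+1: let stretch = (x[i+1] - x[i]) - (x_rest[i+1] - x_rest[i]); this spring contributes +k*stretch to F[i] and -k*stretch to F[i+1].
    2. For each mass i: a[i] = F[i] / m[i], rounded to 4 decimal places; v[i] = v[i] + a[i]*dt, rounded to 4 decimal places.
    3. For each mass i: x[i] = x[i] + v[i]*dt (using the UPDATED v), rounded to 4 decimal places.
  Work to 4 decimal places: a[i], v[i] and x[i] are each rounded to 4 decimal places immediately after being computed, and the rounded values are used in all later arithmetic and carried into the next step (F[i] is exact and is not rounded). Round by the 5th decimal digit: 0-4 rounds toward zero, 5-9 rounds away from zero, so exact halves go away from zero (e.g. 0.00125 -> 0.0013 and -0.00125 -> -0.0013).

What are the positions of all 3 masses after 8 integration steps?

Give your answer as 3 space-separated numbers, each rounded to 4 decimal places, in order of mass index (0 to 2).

Step 0: x=[4.0000 12.0000 20.0000] v=[0.0000 1.0000 0.0000]
Step 1: x=[4.0400 12.1000 19.9600] v=[0.4000 1.0000 -0.4000]
Step 2: x=[4.1212 12.1980 19.8828] v=[0.8120 0.9800 -0.7720]
Step 3: x=[4.2439 12.2921 19.7719] v=[1.2274 0.9408 -1.1090]
Step 4: x=[4.4076 12.3805 19.6314] v=[1.6370 0.8840 -1.4050]
Step 5: x=[4.6108 12.4617 19.4659] v=[2.0316 0.8118 -1.6552]
Step 6: x=[4.8510 12.5344 19.2803] v=[2.4018 0.7271 -1.8560]
Step 7: x=[5.1249 12.5977 19.0798] v=[2.7385 0.6334 -2.0052]
Step 8: x=[5.4282 12.6511 18.8696] v=[3.0331 0.5343 -2.1016]

Answer: 5.4282 12.6511 18.8696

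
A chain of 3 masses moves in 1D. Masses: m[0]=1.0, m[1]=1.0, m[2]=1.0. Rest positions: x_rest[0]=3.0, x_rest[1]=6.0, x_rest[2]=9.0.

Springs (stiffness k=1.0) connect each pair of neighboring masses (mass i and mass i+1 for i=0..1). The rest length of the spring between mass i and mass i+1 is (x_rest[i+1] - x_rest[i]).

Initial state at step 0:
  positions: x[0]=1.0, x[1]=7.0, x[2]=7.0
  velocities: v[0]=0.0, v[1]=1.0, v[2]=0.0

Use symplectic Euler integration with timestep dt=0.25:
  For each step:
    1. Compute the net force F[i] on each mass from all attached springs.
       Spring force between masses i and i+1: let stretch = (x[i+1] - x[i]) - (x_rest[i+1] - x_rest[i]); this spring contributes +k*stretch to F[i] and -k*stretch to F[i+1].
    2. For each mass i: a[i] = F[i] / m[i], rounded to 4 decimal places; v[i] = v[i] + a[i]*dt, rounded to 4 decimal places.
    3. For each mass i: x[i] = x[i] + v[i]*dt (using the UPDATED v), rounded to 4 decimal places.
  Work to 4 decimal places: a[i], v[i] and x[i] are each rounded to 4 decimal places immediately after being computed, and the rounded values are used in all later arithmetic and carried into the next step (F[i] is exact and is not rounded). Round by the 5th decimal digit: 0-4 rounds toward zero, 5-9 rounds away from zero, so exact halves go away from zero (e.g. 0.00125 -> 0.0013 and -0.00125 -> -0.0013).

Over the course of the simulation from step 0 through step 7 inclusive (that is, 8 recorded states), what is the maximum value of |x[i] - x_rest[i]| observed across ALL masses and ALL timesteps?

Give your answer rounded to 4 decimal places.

Answer: 2.4136

Derivation:
Step 0: x=[1.0000 7.0000 7.0000] v=[0.0000 1.0000 0.0000]
Step 1: x=[1.1875 6.8750 7.1875] v=[0.7500 -0.5000 0.7500]
Step 2: x=[1.5430 6.4141 7.5430] v=[1.4219 -1.8438 1.4219]
Step 3: x=[2.0154 5.7193 8.0154] v=[1.8897 -2.7794 1.8897]
Step 4: x=[2.5318 4.9365 8.5318] v=[2.0657 -3.1314 2.0657]
Step 5: x=[3.0110 4.2281 9.0110] v=[1.9169 -2.8338 1.9169]
Step 6: x=[3.3788 3.7425 9.3788] v=[1.4712 -1.9424 1.4712]
Step 7: x=[3.5818 3.5864 9.5818] v=[0.8121 -0.6243 0.8121]
Max displacement = 2.4136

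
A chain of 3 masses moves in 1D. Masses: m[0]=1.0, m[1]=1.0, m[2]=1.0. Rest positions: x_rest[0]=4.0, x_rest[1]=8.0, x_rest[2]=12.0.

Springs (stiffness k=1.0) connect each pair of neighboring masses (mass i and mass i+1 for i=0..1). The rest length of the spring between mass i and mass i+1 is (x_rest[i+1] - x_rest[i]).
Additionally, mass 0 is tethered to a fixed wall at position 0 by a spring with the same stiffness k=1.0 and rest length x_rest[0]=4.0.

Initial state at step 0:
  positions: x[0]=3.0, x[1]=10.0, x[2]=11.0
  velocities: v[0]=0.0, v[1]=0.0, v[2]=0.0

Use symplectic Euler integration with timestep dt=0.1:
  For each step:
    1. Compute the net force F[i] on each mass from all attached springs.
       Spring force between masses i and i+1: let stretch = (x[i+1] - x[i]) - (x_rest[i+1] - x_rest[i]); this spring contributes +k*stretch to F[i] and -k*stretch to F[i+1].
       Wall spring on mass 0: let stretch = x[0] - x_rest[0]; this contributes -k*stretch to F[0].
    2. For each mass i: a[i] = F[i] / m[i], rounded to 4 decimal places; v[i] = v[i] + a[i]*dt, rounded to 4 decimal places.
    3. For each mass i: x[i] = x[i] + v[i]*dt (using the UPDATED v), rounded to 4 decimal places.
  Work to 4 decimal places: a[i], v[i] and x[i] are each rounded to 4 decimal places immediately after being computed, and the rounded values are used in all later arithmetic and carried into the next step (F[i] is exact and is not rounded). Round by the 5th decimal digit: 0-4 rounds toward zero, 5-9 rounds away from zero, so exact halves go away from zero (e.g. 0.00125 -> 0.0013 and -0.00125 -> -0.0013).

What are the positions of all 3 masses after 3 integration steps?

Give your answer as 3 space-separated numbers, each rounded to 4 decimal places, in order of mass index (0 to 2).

Step 0: x=[3.0000 10.0000 11.0000] v=[0.0000 0.0000 0.0000]
Step 1: x=[3.0400 9.9400 11.0300] v=[0.4000 -0.6000 0.3000]
Step 2: x=[3.1186 9.8219 11.0891] v=[0.7860 -1.1810 0.5910]
Step 3: x=[3.2331 9.6494 11.1755] v=[1.1445 -1.7246 0.8643]

Answer: 3.2331 9.6494 11.1755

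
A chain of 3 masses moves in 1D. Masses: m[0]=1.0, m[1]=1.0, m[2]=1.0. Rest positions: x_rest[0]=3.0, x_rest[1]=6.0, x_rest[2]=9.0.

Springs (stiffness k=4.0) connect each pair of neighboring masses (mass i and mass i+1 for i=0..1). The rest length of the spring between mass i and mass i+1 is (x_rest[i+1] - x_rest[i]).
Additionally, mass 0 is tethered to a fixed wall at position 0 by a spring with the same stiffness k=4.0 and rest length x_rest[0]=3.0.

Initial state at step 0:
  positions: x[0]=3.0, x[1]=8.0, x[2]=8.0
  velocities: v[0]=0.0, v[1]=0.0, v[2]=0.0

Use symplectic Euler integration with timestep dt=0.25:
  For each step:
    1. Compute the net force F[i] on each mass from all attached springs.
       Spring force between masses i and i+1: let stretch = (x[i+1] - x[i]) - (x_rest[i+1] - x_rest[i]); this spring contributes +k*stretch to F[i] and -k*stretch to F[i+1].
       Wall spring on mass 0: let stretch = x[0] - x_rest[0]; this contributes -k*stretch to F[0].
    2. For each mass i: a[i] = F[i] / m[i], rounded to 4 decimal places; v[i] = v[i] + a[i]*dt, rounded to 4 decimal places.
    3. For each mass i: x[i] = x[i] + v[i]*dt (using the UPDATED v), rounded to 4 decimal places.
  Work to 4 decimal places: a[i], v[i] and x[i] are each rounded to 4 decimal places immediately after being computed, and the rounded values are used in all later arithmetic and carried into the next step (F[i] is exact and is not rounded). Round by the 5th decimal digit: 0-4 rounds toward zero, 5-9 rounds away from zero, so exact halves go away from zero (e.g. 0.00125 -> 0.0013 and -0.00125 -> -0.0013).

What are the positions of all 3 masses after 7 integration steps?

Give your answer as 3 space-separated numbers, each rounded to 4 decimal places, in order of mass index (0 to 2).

Step 0: x=[3.0000 8.0000 8.0000] v=[0.0000 0.0000 0.0000]
Step 1: x=[3.5000 6.7500 8.7500] v=[2.0000 -5.0000 3.0000]
Step 2: x=[3.9375 5.1875 9.7500] v=[1.7500 -6.2500 4.0000]
Step 3: x=[3.7031 4.4531 10.3594] v=[-0.9375 -2.9375 2.4375]
Step 4: x=[2.7305 5.0078 10.2422] v=[-3.8906 2.2188 -0.4688]
Step 5: x=[1.6446 6.3018 9.5664] v=[-4.3438 5.1759 -2.7032]
Step 6: x=[1.3118 7.2476 8.8245] v=[-1.3312 3.7833 -2.9678]
Step 7: x=[2.1350 7.1037 8.4383] v=[3.2928 -0.5756 -1.5447]

Answer: 2.1350 7.1037 8.4383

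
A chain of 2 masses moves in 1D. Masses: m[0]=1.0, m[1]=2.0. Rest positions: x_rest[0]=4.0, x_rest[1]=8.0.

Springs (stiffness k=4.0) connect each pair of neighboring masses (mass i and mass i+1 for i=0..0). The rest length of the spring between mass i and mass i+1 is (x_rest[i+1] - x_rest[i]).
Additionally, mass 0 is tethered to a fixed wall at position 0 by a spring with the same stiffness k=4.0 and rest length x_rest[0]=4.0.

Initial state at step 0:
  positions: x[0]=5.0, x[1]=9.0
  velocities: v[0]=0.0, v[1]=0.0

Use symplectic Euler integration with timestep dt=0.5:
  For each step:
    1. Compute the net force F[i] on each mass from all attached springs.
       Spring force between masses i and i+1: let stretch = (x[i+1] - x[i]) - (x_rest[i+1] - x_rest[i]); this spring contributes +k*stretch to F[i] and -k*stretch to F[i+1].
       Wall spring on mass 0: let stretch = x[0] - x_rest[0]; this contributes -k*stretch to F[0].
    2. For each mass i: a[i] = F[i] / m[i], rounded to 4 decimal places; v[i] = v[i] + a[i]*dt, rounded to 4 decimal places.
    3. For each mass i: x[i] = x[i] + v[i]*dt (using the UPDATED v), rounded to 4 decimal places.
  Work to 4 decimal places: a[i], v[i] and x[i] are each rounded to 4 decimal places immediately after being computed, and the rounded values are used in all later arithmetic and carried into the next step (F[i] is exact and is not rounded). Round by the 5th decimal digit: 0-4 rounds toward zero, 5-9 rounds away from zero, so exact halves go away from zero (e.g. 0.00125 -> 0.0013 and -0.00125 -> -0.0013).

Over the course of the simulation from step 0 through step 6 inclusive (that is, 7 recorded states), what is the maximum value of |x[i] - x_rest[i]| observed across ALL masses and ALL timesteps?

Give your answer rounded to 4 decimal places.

Step 0: x=[5.0000 9.0000] v=[0.0000 0.0000]
Step 1: x=[4.0000 9.0000] v=[-2.0000 0.0000]
Step 2: x=[4.0000 8.5000] v=[0.0000 -1.0000]
Step 3: x=[4.5000 7.7500] v=[1.0000 -1.5000]
Step 4: x=[3.7500 7.3750] v=[-1.5000 -0.7500]
Step 5: x=[2.8750 7.1875] v=[-1.7500 -0.3750]
Step 6: x=[3.4375 6.8438] v=[1.1250 -0.6875]
Max displacement = 1.1562

Answer: 1.1562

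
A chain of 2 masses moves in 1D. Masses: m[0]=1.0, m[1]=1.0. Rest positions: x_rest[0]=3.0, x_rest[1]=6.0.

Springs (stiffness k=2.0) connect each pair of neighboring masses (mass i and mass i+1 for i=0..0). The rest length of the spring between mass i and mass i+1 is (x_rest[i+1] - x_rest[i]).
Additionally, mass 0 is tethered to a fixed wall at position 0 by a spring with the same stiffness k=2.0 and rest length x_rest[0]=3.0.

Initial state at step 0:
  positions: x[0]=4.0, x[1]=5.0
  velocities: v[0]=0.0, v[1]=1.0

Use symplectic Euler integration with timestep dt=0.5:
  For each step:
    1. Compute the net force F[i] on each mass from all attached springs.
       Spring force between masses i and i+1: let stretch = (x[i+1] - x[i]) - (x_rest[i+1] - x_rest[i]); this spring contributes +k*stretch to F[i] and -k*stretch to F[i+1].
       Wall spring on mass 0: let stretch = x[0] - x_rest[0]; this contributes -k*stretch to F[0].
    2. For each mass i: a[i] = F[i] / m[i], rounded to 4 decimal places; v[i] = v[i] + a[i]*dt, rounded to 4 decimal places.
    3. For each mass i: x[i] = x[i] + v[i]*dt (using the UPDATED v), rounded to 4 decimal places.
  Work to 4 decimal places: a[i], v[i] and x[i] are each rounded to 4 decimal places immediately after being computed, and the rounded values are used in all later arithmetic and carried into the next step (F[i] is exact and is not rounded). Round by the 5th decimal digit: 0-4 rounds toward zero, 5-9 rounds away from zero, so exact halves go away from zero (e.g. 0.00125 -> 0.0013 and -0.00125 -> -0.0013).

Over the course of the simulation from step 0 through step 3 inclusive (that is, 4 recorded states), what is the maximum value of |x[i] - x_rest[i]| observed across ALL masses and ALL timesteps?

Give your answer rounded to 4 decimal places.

Step 0: x=[4.0000 5.0000] v=[0.0000 1.0000]
Step 1: x=[2.5000 6.5000] v=[-3.0000 3.0000]
Step 2: x=[1.7500 7.5000] v=[-1.5000 2.0000]
Step 3: x=[3.0000 7.1250] v=[2.5000 -0.7500]
Max displacement = 1.5000

Answer: 1.5000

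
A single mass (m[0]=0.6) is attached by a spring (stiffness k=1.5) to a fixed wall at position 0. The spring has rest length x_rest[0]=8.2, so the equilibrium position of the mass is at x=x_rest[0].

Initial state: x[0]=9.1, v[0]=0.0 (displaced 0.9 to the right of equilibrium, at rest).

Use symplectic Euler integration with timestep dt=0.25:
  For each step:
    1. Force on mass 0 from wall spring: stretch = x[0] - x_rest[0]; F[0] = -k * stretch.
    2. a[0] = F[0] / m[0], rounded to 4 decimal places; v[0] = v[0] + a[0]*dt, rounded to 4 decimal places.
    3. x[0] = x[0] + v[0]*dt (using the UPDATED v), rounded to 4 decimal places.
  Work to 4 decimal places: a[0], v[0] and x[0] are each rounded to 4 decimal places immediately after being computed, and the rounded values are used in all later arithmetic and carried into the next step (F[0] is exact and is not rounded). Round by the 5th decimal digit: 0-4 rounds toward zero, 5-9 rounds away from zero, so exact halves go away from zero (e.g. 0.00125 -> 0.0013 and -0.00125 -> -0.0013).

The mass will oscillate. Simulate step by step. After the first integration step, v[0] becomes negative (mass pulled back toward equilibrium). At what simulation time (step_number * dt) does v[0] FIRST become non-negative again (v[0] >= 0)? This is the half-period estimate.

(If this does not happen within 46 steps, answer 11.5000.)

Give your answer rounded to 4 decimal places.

Answer: 2.0000

Derivation:
Step 0: x=[9.1000] v=[0.0000]
Step 1: x=[8.9594] v=[-0.5625]
Step 2: x=[8.7001] v=[-1.0371]
Step 3: x=[8.3627] v=[-1.3497]
Step 4: x=[7.9999] v=[-1.4514]
Step 5: x=[7.6683] v=[-1.3263]
Step 6: x=[7.4198] v=[-0.9940]
Step 7: x=[7.2932] v=[-0.5064]
Step 8: x=[7.3083] v=[0.0604]
First v>=0 after going negative at step 8, time=2.0000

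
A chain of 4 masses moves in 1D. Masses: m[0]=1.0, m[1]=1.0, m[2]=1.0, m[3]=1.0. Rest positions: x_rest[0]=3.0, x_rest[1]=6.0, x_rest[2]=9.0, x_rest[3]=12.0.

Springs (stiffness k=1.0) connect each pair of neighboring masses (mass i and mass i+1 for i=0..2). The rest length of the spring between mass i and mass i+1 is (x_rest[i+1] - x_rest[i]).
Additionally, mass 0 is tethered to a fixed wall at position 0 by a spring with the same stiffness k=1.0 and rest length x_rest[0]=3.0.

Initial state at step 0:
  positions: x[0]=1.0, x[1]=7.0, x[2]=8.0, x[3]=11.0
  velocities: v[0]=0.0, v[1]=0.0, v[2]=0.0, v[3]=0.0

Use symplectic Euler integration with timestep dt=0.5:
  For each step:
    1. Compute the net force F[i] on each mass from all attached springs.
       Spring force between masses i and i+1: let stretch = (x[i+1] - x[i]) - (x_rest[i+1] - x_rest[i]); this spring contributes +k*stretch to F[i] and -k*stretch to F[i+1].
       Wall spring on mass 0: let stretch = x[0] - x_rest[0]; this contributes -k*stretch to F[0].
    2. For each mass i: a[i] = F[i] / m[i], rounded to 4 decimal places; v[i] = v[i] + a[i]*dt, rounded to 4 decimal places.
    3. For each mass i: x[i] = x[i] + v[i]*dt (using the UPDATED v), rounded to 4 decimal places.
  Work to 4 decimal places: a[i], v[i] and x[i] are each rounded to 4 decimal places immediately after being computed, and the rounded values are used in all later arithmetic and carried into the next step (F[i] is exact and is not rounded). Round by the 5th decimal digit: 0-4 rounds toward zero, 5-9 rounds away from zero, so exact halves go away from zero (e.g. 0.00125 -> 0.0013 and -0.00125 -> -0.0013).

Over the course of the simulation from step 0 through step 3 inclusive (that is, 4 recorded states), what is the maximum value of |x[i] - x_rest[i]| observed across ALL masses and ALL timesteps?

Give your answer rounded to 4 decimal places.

Answer: 2.0937

Derivation:
Step 0: x=[1.0000 7.0000 8.0000 11.0000] v=[0.0000 0.0000 0.0000 0.0000]
Step 1: x=[2.2500 5.7500 8.5000 11.0000] v=[2.5000 -2.5000 1.0000 0.0000]
Step 2: x=[3.8125 4.3125 8.9375 11.1250] v=[3.1250 -2.8750 0.8750 0.2500]
Step 3: x=[4.5469 3.9063 8.7656 11.4532] v=[1.4688 -0.8125 -0.3438 0.6563]
Max displacement = 2.0937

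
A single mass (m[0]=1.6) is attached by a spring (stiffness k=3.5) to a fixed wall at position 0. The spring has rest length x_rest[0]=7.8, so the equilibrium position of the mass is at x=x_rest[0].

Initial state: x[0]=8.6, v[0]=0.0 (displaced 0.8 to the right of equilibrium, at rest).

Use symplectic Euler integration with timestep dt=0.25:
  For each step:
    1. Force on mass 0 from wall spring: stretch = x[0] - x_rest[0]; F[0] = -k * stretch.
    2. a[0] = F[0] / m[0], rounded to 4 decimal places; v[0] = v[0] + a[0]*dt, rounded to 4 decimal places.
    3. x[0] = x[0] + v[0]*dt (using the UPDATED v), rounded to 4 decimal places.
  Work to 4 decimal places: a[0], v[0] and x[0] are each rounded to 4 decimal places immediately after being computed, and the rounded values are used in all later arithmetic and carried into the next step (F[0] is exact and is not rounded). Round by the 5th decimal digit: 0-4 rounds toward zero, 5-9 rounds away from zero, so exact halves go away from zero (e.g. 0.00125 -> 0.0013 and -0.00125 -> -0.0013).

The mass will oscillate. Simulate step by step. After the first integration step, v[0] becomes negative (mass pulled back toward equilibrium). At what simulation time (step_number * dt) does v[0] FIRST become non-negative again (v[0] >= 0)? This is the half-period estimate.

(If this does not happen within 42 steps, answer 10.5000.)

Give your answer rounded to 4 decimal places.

Answer: 2.2500

Derivation:
Step 0: x=[8.6000] v=[0.0000]
Step 1: x=[8.4906] v=[-0.4375]
Step 2: x=[8.2868] v=[-0.8152]
Step 3: x=[8.0165] v=[-1.0814]
Step 4: x=[7.7166] v=[-1.1998]
Step 5: x=[7.4281] v=[-1.1542]
Step 6: x=[7.1904] v=[-0.9508]
Step 7: x=[7.0361] v=[-0.6174]
Step 8: x=[6.9862] v=[-0.1997]
Step 9: x=[7.0476] v=[0.2454]
First v>=0 after going negative at step 9, time=2.2500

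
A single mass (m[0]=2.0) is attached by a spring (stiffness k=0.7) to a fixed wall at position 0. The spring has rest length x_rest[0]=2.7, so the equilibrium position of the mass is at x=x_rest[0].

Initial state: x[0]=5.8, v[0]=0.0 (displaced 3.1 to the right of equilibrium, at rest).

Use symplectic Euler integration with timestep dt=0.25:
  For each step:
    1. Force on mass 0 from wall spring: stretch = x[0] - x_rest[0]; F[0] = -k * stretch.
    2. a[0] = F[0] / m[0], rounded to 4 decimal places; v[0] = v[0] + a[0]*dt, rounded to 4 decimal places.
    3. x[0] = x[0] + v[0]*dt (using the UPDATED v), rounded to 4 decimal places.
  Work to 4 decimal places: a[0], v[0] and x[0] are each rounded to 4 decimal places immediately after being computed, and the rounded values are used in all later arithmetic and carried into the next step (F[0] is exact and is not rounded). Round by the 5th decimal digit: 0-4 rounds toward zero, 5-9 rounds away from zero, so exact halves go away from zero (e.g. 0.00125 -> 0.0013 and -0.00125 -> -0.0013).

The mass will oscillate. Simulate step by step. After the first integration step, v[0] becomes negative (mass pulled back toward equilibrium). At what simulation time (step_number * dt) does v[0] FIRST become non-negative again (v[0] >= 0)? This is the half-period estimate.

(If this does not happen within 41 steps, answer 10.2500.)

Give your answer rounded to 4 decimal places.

Step 0: x=[5.8000] v=[0.0000]
Step 1: x=[5.7322] v=[-0.2713]
Step 2: x=[5.5981] v=[-0.5366]
Step 3: x=[5.4006] v=[-0.7902]
Step 4: x=[5.1440] v=[-1.0265]
Step 5: x=[4.8339] v=[-1.2404]
Step 6: x=[4.4771] v=[-1.4271]
Step 7: x=[4.0815] v=[-1.5826]
Step 8: x=[3.6556] v=[-1.7035]
Step 9: x=[3.2088] v=[-1.7871]
Step 10: x=[2.7509] v=[-1.8316]
Step 11: x=[2.2919] v=[-1.8361]
Step 12: x=[1.8418] v=[-1.8004]
Step 13: x=[1.4105] v=[-1.7253]
Step 14: x=[1.0074] v=[-1.6125]
Step 15: x=[0.6413] v=[-1.4644]
Step 16: x=[0.3202] v=[-1.2843]
Step 17: x=[0.0512] v=[-1.0761]
Step 18: x=[-0.1599] v=[-0.8443]
Step 19: x=[-0.3084] v=[-0.5941]
Step 20: x=[-0.3911] v=[-0.3309]
Step 21: x=[-0.4062] v=[-0.0604]
Step 22: x=[-0.3534] v=[0.2114]
First v>=0 after going negative at step 22, time=5.5000

Answer: 5.5000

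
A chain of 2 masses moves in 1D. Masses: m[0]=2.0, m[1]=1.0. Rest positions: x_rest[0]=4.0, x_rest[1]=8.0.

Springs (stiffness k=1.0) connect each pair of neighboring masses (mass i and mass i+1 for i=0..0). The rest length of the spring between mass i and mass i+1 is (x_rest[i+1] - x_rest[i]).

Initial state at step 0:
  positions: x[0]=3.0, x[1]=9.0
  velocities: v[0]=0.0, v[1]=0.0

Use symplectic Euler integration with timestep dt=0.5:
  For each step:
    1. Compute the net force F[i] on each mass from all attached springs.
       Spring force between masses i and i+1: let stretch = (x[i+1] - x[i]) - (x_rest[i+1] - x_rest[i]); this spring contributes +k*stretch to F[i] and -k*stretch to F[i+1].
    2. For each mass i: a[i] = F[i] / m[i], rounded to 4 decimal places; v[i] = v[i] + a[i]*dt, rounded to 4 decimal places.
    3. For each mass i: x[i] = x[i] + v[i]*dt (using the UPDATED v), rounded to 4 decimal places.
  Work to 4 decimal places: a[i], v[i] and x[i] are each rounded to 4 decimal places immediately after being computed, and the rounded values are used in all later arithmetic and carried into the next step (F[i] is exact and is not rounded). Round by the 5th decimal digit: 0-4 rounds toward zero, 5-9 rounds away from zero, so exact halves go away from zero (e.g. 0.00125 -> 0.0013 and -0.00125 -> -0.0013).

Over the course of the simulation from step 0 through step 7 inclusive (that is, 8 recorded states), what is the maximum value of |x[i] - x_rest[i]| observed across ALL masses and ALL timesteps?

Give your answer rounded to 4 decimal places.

Step 0: x=[3.0000 9.0000] v=[0.0000 0.0000]
Step 1: x=[3.2500 8.5000] v=[0.5000 -1.0000]
Step 2: x=[3.6563 7.6875] v=[0.8125 -1.6250]
Step 3: x=[4.0665 6.8672] v=[0.8203 -1.6406]
Step 4: x=[4.3268 6.3467] v=[0.5205 -1.0410]
Step 5: x=[4.3396 6.3212] v=[0.0255 -0.0510]
Step 6: x=[4.1001 6.8003] v=[-0.4791 0.9582]
Step 7: x=[3.6981 7.6044] v=[-0.8041 1.6081]
Max displacement = 1.6788

Answer: 1.6788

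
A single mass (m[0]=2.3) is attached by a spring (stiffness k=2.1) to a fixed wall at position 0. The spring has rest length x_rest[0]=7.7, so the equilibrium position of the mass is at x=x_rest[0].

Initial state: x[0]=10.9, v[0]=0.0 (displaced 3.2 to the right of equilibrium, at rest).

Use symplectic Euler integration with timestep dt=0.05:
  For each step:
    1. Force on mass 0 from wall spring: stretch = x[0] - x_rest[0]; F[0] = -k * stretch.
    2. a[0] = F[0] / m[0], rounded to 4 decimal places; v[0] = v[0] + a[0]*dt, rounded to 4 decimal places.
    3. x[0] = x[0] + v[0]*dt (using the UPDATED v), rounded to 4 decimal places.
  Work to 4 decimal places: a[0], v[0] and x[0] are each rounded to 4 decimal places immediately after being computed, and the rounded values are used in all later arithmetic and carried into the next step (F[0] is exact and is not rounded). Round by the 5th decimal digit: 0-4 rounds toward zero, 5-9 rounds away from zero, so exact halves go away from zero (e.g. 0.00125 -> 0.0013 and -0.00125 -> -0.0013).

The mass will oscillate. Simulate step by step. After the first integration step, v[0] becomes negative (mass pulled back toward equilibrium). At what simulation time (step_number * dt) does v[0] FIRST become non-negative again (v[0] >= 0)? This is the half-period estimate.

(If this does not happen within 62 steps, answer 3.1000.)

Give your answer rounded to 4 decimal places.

Answer: 3.1000

Derivation:
Step 0: x=[10.9000] v=[0.0000]
Step 1: x=[10.8927] v=[-0.1461]
Step 2: x=[10.8781] v=[-0.2919]
Step 3: x=[10.8563] v=[-0.4370]
Step 4: x=[10.8272] v=[-0.5811]
Step 5: x=[10.7910] v=[-0.7239]
Step 6: x=[10.7478] v=[-0.8650]
Step 7: x=[10.6976] v=[-1.0041]
Step 8: x=[10.6406] v=[-1.1409]
Step 9: x=[10.5768] v=[-1.2751]
Step 10: x=[10.5065] v=[-1.4064]
Step 11: x=[10.4298] v=[-1.5345]
Step 12: x=[10.3468] v=[-1.6591]
Step 13: x=[10.2578] v=[-1.7799]
Step 14: x=[10.1630] v=[-1.8967]
Step 15: x=[10.0625] v=[-2.0091]
Step 16: x=[9.9567] v=[-2.1170]
Step 17: x=[9.8457] v=[-2.2200]
Step 18: x=[9.7298] v=[-2.3180]
Step 19: x=[9.6093] v=[-2.4107]
Step 20: x=[9.4844] v=[-2.4979]
Step 21: x=[9.3554] v=[-2.5794]
Step 22: x=[9.2227] v=[-2.6550]
Step 23: x=[9.0865] v=[-2.7245]
Step 24: x=[8.9471] v=[-2.7878]
Step 25: x=[8.8049] v=[-2.8447]
Step 26: x=[8.6601] v=[-2.8951]
Step 27: x=[8.5132] v=[-2.9389]
Step 28: x=[8.3644] v=[-2.9760]
Step 29: x=[8.2141] v=[-3.0063]
Step 30: x=[8.0626] v=[-3.0298]
Step 31: x=[7.9103] v=[-3.0464]
Step 32: x=[7.7575] v=[-3.0560]
Step 33: x=[7.6046] v=[-3.0586]
Step 34: x=[7.4519] v=[-3.0542]
Step 35: x=[7.2998] v=[-3.0429]
Step 36: x=[7.1486] v=[-3.0246]
Step 37: x=[6.9986] v=[-2.9994]
Step 38: x=[6.8502] v=[-2.9674]
Step 39: x=[6.7038] v=[-2.9286]
Step 40: x=[6.5596] v=[-2.8831]
Step 41: x=[6.4181] v=[-2.8310]
Step 42: x=[6.2795] v=[-2.7725]
Step 43: x=[6.1441] v=[-2.7077]
Step 44: x=[6.0123] v=[-2.6367]
Step 45: x=[5.8843] v=[-2.5597]
Step 46: x=[5.7605] v=[-2.4768]
Step 47: x=[5.6411] v=[-2.3883]
Step 48: x=[5.5264] v=[-2.2943]
Step 49: x=[5.4166] v=[-2.1951]
Step 50: x=[5.3121] v=[-2.0909]
Step 51: x=[5.2130] v=[-1.9819]
Step 52: x=[5.1196] v=[-1.8684]
Step 53: x=[5.0321] v=[-1.7506]
Step 54: x=[4.9507] v=[-1.6288]
Step 55: x=[4.8755] v=[-1.5033]
Step 56: x=[4.8068] v=[-1.3744]
Step 57: x=[4.7447] v=[-1.2423]
Step 58: x=[4.6893] v=[-1.1074]
Step 59: x=[4.6408] v=[-0.9700]
Step 60: x=[4.5993] v=[-0.8303]
Step 61: x=[4.5649] v=[-0.6887]
Step 62: x=[4.5376] v=[-0.5456]
v[0] did not become non-negative within 62 steps; using fallback time=3.1000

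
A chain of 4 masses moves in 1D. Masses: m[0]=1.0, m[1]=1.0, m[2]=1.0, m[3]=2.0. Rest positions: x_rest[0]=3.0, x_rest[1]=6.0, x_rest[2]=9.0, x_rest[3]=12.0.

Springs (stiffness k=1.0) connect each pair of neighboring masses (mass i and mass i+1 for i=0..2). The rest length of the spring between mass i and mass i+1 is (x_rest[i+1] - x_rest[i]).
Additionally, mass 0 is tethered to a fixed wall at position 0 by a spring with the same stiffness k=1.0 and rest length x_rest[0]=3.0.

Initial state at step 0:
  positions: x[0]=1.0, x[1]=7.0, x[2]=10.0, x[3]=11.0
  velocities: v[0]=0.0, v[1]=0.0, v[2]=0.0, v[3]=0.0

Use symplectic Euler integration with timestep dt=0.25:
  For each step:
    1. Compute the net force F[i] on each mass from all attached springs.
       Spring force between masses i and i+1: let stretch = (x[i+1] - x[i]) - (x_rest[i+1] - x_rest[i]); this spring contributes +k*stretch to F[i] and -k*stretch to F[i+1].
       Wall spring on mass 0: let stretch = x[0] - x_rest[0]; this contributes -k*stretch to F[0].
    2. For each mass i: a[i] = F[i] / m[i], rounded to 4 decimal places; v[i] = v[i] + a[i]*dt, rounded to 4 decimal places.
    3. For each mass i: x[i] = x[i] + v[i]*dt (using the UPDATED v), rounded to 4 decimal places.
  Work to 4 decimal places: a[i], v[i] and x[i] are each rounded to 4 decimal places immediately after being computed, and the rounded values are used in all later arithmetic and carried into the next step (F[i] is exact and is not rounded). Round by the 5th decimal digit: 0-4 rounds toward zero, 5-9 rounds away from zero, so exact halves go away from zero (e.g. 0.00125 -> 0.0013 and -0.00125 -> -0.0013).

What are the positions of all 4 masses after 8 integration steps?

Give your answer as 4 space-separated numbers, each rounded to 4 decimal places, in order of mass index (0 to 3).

Answer: 4.8615 5.0074 7.3184 12.2194

Derivation:
Step 0: x=[1.0000 7.0000 10.0000 11.0000] v=[0.0000 0.0000 0.0000 0.0000]
Step 1: x=[1.3125 6.8125 9.8750 11.0625] v=[1.2500 -0.7500 -0.5000 0.2500]
Step 2: x=[1.8867 6.4727 9.6328 11.1817] v=[2.2969 -1.3594 -0.9688 0.4766]
Step 3: x=[2.6296 6.0437 9.2899 11.3462] v=[2.9717 -1.7159 -1.3716 0.6580]
Step 4: x=[3.4216 5.6042 8.8726 11.5402] v=[3.1678 -1.7579 -1.6691 0.7760]
Step 5: x=[4.1361 5.2326 8.4178 11.7446] v=[2.8581 -1.4865 -1.8193 0.8176]
Step 6: x=[4.6607 4.9915 7.9718 11.9388] v=[2.0982 -0.9643 -1.7839 0.7768]
Step 7: x=[4.9146 4.9160 7.5875 12.1028] v=[1.0157 -0.3019 -1.5372 0.6559]
Step 8: x=[4.8615 5.0074 7.3184 12.2194] v=[-0.2126 0.3656 -1.0763 0.4665]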